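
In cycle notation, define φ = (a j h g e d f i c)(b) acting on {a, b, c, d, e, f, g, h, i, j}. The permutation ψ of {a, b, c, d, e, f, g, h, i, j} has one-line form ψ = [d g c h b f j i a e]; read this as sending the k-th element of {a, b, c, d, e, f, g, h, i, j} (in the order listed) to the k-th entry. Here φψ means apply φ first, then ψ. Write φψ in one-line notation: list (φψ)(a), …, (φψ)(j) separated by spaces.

e g d f h a b j c i

Chase each element through φ then ψ: a → j → e; b → b → g; c → a → d; d → f → f; e → d → h; f → i → a; g → e → b; h → g → j; i → c → c; j → h → i.
So φψ in one-line form is e g d f h a b j c i.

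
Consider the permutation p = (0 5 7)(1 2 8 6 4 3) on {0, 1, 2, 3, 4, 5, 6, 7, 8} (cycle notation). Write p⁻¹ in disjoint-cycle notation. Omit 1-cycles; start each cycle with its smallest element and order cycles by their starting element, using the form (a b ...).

(0 7 5)(1 3 4 6 8 2)

Inverting a permutation written in cycle notation just reverses the order within every cycle.
After reversing and putting each cycle's least element first, p⁻¹ = (0 7 5)(1 3 4 6 8 2).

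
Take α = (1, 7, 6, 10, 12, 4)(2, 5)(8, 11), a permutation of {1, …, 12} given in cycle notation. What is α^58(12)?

12 lies in the 6-cycle (1, 7, 6, 10, 12, 4).
Powers repeat with period 6 on this cycle, and 58 mod 6 = 4, so α^58(12) = α^4(12).
Stepping 4 places around the cycle: 12 → 4 → 1 → 7 → 6.

6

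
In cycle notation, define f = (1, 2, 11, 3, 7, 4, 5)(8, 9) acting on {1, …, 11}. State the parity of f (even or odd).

odd

The cycle lengths are 7, 2, 1, 1.
A cycle is odd iff its length is even; f has 1 even-length cycle, so sgn(f) = (−1)^1 and f is odd.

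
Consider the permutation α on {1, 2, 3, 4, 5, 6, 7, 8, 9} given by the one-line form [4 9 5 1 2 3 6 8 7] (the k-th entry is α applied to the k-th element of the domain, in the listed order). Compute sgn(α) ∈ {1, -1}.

1

In disjoint-cycle form the cycle lengths are 6, 2, 1.
A cycle is odd iff its length is even; α has 2 even-length cycles, so sgn(α) = (−1)^2 and α is even.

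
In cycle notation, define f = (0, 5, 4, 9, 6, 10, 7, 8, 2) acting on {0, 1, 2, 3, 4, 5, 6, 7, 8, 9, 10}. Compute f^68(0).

10

0 lies in the 9-cycle (0, 5, 4, 9, 6, 10, 7, 8, 2).
On a 9-cycle, f^9 is the identity, so f^68 = f^5 there (68 ≡ 5 mod 9).
Advancing 5 steps from 0: 0 → 5 → 4 → 9 → 6 → 10.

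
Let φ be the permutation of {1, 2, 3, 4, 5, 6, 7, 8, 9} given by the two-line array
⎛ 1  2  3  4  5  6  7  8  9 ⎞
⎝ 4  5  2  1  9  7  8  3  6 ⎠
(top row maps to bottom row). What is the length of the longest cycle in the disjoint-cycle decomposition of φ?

Decomposing into disjoint cycles gives (1, 4)(2, 5, 9, 6, 7, 8, 3); the longest has length 7.

7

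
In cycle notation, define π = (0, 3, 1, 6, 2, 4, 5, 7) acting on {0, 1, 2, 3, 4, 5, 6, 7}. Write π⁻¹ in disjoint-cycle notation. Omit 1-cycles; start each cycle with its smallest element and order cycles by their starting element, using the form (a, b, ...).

(0, 7, 5, 4, 2, 6, 1, 3)

The inverse reverses each cycle.
Reversing each cycle of π and rotating so the smallest element leads gives (0, 7, 5, 4, 2, 6, 1, 3).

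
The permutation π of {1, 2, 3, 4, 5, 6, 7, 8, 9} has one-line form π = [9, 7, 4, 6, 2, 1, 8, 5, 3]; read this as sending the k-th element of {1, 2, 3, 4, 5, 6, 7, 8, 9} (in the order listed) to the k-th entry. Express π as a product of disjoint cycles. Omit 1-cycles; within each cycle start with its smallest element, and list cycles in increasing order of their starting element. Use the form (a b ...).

(1 9 3 4 6)(2 7 8 5)

From 1: 1 → 9 → 3 → 4 → 6 → 1, closing the cycle (1 9 3 4 6).
Continuing from each remaining unvisited element yields (1 9 3 4 6)(2 7 8 5).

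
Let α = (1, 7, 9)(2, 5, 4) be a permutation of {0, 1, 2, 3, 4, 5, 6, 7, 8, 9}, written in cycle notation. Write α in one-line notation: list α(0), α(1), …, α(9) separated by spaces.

0 7 5 3 2 4 6 9 8 1

Reading each image from the cycles: 0↦0, 1↦7, 2↦5, 3↦3, 4↦2, 5↦4, 6↦6, 7↦9, 8↦8, 9↦1.
So the one-line form is 0 7 5 3 2 4 6 9 8 1.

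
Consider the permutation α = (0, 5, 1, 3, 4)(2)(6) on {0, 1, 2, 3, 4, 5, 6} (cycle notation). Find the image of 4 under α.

In the cycle (0, 5, 1, 3, 4), 4 is followed by 0, so α(4) = 0.

0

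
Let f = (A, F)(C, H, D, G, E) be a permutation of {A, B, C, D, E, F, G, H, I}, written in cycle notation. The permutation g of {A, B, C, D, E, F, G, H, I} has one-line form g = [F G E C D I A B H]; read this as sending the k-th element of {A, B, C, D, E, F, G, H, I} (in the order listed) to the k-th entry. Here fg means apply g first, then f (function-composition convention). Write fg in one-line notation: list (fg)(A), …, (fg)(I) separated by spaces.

Chase each element through g then f: A → F → A; B → G → E; C → E → C; D → C → H; E → D → G; F → I → I; G → A → F; H → B → B; I → H → D.
Collecting the images, fg = [A E C H G I F B D].

A E C H G I F B D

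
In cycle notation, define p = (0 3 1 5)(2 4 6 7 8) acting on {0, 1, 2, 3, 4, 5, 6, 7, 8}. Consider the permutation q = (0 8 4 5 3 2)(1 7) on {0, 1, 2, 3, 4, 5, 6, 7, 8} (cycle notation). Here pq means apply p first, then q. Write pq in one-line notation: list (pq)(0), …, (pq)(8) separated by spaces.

2 3 5 7 6 8 1 4 0

For each element, apply p then q: 0 → 3 → 2; 1 → 5 → 3; 2 → 4 → 5; 3 → 1 → 7; 4 → 6 → 6; 5 → 0 → 8; 6 → 7 → 1; 7 → 8 → 4; 8 → 2 → 0.
Collecting the images, pq = [2 3 5 7 6 8 1 4 0].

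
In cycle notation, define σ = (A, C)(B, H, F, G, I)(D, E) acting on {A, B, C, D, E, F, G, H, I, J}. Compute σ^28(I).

I lies in the 5-cycle (B, H, F, G, I).
Powers repeat with period 5 on this cycle, and 28 mod 5 = 3, so σ^28(I) = σ^3(I).
Advancing 3 steps from I: I → B → H → F.

F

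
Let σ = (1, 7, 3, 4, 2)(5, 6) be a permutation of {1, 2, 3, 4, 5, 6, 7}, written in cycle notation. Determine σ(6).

5

6 appears in (5, 6); the next entry (wrapping around) is 5.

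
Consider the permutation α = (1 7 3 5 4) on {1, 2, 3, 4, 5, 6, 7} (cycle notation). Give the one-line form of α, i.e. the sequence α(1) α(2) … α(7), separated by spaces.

Image by image: 1→7, 2→2, 3→5, 4→1, 5→4, 6→6, 7→3.
Listing these in domain order gives 7 2 5 1 4 6 3.

7 2 5 1 4 6 3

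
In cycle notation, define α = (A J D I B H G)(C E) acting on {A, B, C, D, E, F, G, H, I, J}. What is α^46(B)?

B lies in the 7-cycle (A J D I B H G).
On a 7-cycle, α^7 is the identity, so α^46 = α^4 there (46 ≡ 4 mod 7).
Stepping 4 places around the cycle: B → H → G → A → J.

J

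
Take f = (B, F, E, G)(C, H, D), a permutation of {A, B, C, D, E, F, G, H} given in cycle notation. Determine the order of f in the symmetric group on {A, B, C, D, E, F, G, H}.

The disjoint cycles have lengths 4, 3, 1.
The order is lcm(4, 3) = 12.

12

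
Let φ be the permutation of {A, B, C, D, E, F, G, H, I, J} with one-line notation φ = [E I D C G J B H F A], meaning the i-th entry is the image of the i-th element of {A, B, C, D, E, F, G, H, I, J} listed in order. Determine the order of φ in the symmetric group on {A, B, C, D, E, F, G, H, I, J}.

Decomposing into disjoint cycles gives cycle lengths 7, 2, 1.
Since disjoint cycles commute, ord(φ) = lcm(7, 2) = 14.

14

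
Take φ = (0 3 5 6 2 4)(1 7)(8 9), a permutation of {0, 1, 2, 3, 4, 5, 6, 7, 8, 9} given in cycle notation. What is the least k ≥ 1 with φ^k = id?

The cycle type of φ is (6, 2, 2).
The order of φ is the least common multiple of its cycle lengths: lcm(6, 2, 2) = 6.

6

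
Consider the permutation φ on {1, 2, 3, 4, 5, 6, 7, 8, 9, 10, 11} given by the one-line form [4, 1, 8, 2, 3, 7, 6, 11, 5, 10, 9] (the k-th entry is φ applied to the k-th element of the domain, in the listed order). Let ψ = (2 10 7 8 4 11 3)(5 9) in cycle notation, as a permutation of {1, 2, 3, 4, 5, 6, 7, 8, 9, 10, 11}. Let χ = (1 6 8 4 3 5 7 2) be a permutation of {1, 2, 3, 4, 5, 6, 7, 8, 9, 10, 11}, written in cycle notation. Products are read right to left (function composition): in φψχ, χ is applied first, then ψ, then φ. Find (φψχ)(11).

8

(φψχ)(11) = φ(ψ(χ(11))). χ(11) = 11, then ψ(11) = 3, then φ(3) = 8, so the result is 8.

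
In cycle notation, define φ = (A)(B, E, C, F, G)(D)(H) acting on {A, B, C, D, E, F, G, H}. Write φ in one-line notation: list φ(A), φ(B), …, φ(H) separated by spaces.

A E F D C G B H

Image by image: A↦A, B↦E, C↦F, D↦D, E↦C, F↦G, G↦B, H↦H.
So the one-line form is A E F D C G B H.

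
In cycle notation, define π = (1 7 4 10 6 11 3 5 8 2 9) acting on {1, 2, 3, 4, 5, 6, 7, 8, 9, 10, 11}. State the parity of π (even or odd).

even

The cycle lengths are 11.
A cycle is odd iff its length is even; π has 0 even-length cycles, so sgn(π) = (−1)^0 and π is even.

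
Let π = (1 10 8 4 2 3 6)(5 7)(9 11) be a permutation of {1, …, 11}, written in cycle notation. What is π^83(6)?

3

6 lies in the 7-cycle (1 10 8 4 2 3 6).
Since the cycle has length 7, π^83 acts on it the same as π^6 (83 mod 7 = 6).
Advancing 6 steps from 6: 6 → 1 → 10 → 8 → 4 → 2 → 3.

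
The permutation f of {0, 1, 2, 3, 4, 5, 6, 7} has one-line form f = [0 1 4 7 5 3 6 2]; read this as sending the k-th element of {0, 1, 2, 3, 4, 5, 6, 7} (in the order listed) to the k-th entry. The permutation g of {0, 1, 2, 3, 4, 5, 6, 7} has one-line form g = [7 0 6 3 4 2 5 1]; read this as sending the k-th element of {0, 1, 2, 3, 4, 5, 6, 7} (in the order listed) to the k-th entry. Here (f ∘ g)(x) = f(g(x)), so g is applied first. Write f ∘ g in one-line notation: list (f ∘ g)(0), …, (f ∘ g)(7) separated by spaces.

2 0 6 7 5 4 3 1

Chase each element through g then f: 0 → 7 → 2; 1 → 0 → 0; 2 → 6 → 6; 3 → 3 → 7; 4 → 4 → 5; 5 → 2 → 4; 6 → 5 → 3; 7 → 1 → 1.
Collecting the images, f ∘ g = [2 0 6 7 5 4 3 1].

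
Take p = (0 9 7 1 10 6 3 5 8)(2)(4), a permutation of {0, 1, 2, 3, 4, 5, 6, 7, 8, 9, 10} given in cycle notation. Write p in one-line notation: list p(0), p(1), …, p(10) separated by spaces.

Each element maps to the next entry in its cycle (wrapping to the front): 0↦9, 1↦10, 2↦2, 3↦5, 4↦4, 5↦8, 6↦3, 7↦1, 8↦0, 9↦7, 10↦6.
Listing these in domain order gives 9 10 2 5 4 8 3 1 0 7 6.

9 10 2 5 4 8 3 1 0 7 6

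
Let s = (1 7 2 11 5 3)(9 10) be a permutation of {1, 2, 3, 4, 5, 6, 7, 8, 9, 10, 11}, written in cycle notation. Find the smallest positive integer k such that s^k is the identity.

6

The cycle type of s is (6, 2, 1, 1, 1).
The order is lcm(6, 2) = 6.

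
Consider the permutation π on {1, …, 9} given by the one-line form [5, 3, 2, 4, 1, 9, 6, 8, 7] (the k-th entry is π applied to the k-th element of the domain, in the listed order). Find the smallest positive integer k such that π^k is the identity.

6

Decomposing into disjoint cycles gives cycle lengths 3, 2, 2, 1, 1.
The order of π is the least common multiple of its cycle lengths: lcm(3, 2, 2) = 6.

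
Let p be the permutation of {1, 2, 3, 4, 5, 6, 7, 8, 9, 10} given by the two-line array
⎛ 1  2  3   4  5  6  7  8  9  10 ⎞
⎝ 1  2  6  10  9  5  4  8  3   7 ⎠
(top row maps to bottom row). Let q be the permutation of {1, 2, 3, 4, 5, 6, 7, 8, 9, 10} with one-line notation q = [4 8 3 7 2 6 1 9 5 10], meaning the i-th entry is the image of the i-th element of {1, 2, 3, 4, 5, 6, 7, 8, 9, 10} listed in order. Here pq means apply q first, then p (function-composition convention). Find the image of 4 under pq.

First apply q: q(4) = 7, then p(7) = 4. Thus (pq)(4) = 4.

4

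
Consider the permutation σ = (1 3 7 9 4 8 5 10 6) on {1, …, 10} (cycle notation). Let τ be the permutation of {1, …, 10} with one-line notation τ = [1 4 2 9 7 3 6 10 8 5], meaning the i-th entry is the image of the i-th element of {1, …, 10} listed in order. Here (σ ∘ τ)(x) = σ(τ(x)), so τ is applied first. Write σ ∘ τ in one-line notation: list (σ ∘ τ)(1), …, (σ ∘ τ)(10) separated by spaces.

For each element, apply τ then σ: 1 → 1 → 3; 2 → 4 → 8; 3 → 2 → 2; 4 → 9 → 4; 5 → 7 → 9; 6 → 3 → 7; 7 → 6 → 1; 8 → 10 → 6; 9 → 8 → 5; 10 → 5 → 10.
So σ ∘ τ in one-line form is 3 8 2 4 9 7 1 6 5 10.

3 8 2 4 9 7 1 6 5 10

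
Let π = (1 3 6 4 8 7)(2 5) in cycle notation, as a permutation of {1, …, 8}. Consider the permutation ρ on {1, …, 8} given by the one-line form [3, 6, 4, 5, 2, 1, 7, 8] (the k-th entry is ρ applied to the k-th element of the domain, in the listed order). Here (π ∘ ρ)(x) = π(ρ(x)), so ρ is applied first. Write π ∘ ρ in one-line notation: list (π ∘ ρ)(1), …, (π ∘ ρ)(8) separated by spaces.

(π ∘ ρ)(x) = π(ρ(x)). Computing each image: π(ρ(1)) = π(3) = 6, π(ρ(2)) = π(6) = 4, π(ρ(3)) = π(4) = 8, π(ρ(4)) = π(5) = 2, π(ρ(5)) = π(2) = 5, π(ρ(6)) = π(1) = 3, π(ρ(7)) = π(7) = 1, π(ρ(8)) = π(8) = 7.
Hence π ∘ ρ = [6 4 8 2 5 3 1 7].

6 4 8 2 5 3 1 7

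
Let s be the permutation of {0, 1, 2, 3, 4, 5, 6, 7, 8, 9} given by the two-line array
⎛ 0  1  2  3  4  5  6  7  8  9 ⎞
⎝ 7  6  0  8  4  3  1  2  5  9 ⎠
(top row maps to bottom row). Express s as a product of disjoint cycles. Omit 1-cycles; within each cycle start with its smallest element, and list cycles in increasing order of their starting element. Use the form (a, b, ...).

(0, 7, 2)(1, 6)(3, 8, 5)

Iterating s from 0 gives 0 → 7 → 2 → 0; that is the 3-cycle (0, 7, 2).
Continuing from each remaining unvisited element yields (0, 7, 2)(1, 6)(3, 8, 5).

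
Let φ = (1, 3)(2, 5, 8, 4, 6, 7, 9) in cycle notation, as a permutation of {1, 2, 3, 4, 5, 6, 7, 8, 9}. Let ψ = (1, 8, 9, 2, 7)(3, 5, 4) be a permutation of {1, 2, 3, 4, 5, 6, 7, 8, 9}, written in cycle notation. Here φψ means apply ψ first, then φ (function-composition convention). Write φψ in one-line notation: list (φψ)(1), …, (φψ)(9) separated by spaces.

4 9 8 1 6 7 3 2 5

(φψ)(x) = φ(ψ(x)). Computing each image: φ(ψ(1)) = φ(8) = 4, φ(ψ(2)) = φ(7) = 9, φ(ψ(3)) = φ(5) = 8, φ(ψ(4)) = φ(3) = 1, φ(ψ(5)) = φ(4) = 6, φ(ψ(6)) = φ(6) = 7, φ(ψ(7)) = φ(1) = 3, φ(ψ(8)) = φ(9) = 2, φ(ψ(9)) = φ(2) = 5.
Hence φψ = [4 9 8 1 6 7 3 2 5].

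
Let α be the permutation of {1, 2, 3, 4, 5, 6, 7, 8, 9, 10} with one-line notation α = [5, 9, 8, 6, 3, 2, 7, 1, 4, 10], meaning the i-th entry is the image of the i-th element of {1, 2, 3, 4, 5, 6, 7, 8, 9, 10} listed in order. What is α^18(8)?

Tracing 8 → 1 → … returns to 8 after 4 steps, so 8 lies in a 4-cycle (1, 5, 3, 8).
On a 4-cycle, α^4 is the identity, so α^18 = α^2 there (18 ≡ 2 mod 4).
Stepping 2 places around the cycle: 8 → 1 → 5.

5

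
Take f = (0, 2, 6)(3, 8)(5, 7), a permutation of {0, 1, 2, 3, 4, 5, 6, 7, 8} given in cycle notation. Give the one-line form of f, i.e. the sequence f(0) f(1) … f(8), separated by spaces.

2 1 6 8 4 7 0 5 3

Reading each image from the cycles: 0→2, 1→1, 2→6, 3→8, 4→4, 5→7, 6→0, 7→5, 8→3.
Listing these in domain order gives 2 1 6 8 4 7 0 5 3.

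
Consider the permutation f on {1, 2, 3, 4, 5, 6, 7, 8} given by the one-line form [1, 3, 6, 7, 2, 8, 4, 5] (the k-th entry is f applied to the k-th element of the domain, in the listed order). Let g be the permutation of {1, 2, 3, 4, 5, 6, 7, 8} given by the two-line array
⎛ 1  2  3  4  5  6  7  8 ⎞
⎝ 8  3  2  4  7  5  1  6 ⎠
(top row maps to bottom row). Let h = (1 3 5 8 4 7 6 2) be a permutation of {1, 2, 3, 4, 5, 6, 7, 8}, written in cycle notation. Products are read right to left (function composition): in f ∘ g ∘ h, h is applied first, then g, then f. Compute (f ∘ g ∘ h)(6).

Apply the permutations in order: h(6) = 2, then g(2) = 3, then f(3) = 6. So (f ∘ g ∘ h)(6) = 6.

6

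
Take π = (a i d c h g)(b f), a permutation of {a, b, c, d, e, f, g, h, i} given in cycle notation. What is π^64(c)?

i

c lies in the 6-cycle (a i d c h g).
Since the cycle has length 6, π^64 acts on it the same as π^4 (64 mod 6 = 4).
Stepping 4 places around the cycle: c → h → g → a → i.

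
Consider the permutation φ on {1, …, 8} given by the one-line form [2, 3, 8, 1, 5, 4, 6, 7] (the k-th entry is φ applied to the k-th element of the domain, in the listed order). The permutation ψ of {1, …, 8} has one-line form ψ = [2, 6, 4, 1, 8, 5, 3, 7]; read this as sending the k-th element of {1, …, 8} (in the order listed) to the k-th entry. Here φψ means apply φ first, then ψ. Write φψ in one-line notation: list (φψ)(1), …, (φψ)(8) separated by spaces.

6 4 7 2 8 1 5 3

For each element, apply φ then ψ: 1 → 2 → 6; 2 → 3 → 4; 3 → 8 → 7; 4 → 1 → 2; 5 → 5 → 8; 6 → 4 → 1; 7 → 6 → 5; 8 → 7 → 3.
Collecting the images, φψ = [6 4 7 2 8 1 5 3].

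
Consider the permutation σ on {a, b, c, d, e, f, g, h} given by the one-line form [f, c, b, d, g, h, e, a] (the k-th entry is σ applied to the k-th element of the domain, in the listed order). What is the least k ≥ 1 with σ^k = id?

Writing σ as disjoint cycles, the cycle lengths are 3, 2, 2, 1.
The order of σ is the least common multiple of its cycle lengths: lcm(3, 2, 2) = 6.

6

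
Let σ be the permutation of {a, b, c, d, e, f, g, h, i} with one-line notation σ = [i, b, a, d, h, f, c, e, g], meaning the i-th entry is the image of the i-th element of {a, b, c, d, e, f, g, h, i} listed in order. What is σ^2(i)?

Tracing i → g → … returns to i after 4 steps, so i lies in a 4-cycle (a i g c).
Advancing 2 steps from i: i → g → c.

c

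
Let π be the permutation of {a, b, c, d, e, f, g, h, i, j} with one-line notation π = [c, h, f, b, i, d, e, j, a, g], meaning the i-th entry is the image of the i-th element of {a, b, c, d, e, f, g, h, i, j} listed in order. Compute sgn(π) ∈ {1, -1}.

In disjoint-cycle form the cycle lengths are 10.
A cycle of length ℓ contributes ℓ−1 transpositions, so π is a product of 9 transpositions — odd.

-1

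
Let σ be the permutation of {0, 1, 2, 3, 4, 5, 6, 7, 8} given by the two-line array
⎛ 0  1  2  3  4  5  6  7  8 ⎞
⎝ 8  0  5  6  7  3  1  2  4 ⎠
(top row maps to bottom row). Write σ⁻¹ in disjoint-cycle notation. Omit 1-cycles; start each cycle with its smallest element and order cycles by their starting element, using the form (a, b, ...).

The cycle decomposition of σ is (0, 8, 4, 7, 2, 5, 3, 6, 1).
The inverse reverses every cycle; in canonical form, σ⁻¹ = (0, 1, 6, 3, 5, 2, 7, 4, 8).

(0, 1, 6, 3, 5, 2, 7, 4, 8)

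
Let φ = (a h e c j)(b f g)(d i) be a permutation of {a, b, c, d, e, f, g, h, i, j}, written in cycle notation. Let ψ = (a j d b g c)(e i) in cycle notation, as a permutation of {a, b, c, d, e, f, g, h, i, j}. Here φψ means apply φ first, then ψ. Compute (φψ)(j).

j

(φψ)(j) = ψ(φ(j)). φ(j) = a, then ψ(a) = j. So (φψ)(j) = j.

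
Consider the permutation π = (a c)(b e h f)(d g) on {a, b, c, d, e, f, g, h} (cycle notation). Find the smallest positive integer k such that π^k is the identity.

4

The disjoint cycles have lengths 4, 2, 2.
Since disjoint cycles commute, ord(π) = lcm(4, 2, 2) = 4.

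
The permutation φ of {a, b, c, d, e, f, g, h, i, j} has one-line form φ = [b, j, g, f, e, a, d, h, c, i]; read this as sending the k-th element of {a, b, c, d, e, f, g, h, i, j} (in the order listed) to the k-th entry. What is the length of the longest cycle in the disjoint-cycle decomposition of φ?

8

Decomposing into disjoint cycles gives (a, b, j, i, c, g, d, f); the longest has length 8.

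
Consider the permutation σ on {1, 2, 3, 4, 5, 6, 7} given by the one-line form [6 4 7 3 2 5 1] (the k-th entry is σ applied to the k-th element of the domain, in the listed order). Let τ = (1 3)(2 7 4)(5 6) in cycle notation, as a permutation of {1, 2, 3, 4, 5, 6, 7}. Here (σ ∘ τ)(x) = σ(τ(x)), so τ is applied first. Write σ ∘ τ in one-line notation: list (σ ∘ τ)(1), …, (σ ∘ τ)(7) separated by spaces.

7 1 6 4 5 2 3

(σ ∘ τ)(x) = σ(τ(x)). Computing each image: σ(τ(1)) = σ(3) = 7, σ(τ(2)) = σ(7) = 1, σ(τ(3)) = σ(1) = 6, σ(τ(4)) = σ(2) = 4, σ(τ(5)) = σ(6) = 5, σ(τ(6)) = σ(5) = 2, σ(τ(7)) = σ(4) = 3.
Hence σ ∘ τ = [7 1 6 4 5 2 3].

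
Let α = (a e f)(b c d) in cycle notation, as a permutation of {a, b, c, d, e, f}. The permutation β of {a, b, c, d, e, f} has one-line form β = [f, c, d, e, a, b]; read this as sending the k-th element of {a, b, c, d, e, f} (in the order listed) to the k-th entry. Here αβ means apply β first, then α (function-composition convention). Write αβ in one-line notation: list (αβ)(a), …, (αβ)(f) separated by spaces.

(αβ)(x) = α(β(x)). Computing each image: α(β(a)) = α(f) = a, α(β(b)) = α(c) = d, α(β(c)) = α(d) = b, α(β(d)) = α(e) = f, α(β(e)) = α(a) = e, α(β(f)) = α(b) = c.
Hence αβ = [a d b f e c].

a d b f e c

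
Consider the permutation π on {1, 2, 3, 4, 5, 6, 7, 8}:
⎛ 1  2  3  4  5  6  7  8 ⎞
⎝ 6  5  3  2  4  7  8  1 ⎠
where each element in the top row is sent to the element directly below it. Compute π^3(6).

1

Tracing 6 → 7 → … returns to 6 after 4 steps, so 6 lies in a 4-cycle (1, 6, 7, 8).
Stepping 3 places around the cycle: 6 → 7 → 8 → 1.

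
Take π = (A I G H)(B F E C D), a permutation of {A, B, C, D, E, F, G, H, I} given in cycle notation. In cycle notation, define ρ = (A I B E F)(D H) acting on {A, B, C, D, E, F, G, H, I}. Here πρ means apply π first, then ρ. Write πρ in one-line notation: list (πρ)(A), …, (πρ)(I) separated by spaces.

Chase each element through π then ρ: A → I → B; B → F → A; C → D → H; D → B → E; E → C → C; F → E → F; G → H → D; H → A → I; I → G → G.
Collecting the images, πρ = [B A H E C F D I G].

B A H E C F D I G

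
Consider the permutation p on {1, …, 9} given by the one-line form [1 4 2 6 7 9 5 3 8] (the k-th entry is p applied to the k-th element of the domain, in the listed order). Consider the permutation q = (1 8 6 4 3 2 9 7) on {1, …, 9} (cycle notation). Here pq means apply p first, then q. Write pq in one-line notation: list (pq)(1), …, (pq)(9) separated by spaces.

(pq)(x) = q(p(x)). Computing each image: q(p(1)) = q(1) = 8, q(p(2)) = q(4) = 3, q(p(3)) = q(2) = 9, q(p(4)) = q(6) = 4, q(p(5)) = q(7) = 1, q(p(6)) = q(9) = 7, q(p(7)) = q(5) = 5, q(p(8)) = q(3) = 2, q(p(9)) = q(8) = 6.
Hence pq = [8 3 9 4 1 7 5 2 6].

8 3 9 4 1 7 5 2 6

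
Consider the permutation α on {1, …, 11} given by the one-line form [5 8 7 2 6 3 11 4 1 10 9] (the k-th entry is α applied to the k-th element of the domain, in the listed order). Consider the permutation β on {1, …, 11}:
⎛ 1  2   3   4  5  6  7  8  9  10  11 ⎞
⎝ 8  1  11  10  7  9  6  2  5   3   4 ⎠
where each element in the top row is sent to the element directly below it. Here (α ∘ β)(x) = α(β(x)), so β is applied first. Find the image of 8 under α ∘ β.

8

First apply β: β(8) = 2, then α(2) = 8. Thus (α ∘ β)(8) = 8.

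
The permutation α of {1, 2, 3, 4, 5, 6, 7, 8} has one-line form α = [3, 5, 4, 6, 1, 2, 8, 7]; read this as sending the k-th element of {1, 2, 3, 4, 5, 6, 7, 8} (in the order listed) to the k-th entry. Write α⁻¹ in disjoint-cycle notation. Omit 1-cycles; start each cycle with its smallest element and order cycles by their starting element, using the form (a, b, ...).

(1, 5, 2, 6, 4, 3)(7, 8)

First write α in disjoint cycles: (1, 3, 4, 6, 2, 5)(7, 8).
Reversing each cycle (and rotating so the smallest element leads) gives α⁻¹ = (1, 5, 2, 6, 4, 3)(7, 8).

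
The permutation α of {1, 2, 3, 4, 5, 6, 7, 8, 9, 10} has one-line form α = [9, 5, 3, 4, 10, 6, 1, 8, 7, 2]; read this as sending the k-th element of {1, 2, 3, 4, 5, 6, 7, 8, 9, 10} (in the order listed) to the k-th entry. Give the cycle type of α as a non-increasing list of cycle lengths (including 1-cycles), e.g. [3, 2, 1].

[3, 3, 1, 1, 1, 1]

The disjoint cycles are (1 9 7)(2 5 10)(3)(4)(6)(8), with lengths 3, 3, 1, 1, 1, 1 in non-increasing order.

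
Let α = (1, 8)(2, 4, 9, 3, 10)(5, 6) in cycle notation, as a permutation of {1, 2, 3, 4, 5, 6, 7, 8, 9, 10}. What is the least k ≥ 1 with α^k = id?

The disjoint cycles have lengths 5, 2, 2, 1.
The order is lcm(5, 2, 2) = 10.

10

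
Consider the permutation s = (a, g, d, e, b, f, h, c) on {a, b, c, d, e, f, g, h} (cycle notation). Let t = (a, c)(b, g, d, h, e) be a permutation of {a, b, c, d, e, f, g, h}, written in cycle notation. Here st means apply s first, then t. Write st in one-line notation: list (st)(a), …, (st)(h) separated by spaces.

d f c b g e h a

Chase each element through s then t: a → g → d; b → f → f; c → a → c; d → e → b; e → b → g; f → h → e; g → d → h; h → c → a.
Collecting the images, st = [d f c b g e h a].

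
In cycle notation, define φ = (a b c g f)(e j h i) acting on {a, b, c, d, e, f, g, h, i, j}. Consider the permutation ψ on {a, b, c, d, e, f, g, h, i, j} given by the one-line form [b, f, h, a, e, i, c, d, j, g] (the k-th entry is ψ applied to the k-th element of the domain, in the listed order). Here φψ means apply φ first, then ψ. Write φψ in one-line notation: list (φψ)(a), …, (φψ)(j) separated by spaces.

f h c a g b i j e d

(φψ)(x) = ψ(φ(x)). Computing each image: ψ(φ(a)) = ψ(b) = f, ψ(φ(b)) = ψ(c) = h, ψ(φ(c)) = ψ(g) = c, ψ(φ(d)) = ψ(d) = a, ψ(φ(e)) = ψ(j) = g, ψ(φ(f)) = ψ(a) = b, ψ(φ(g)) = ψ(f) = i, ψ(φ(h)) = ψ(i) = j, ψ(φ(i)) = ψ(e) = e, ψ(φ(j)) = ψ(h) = d.
Hence φψ = [f h c a g b i j e d].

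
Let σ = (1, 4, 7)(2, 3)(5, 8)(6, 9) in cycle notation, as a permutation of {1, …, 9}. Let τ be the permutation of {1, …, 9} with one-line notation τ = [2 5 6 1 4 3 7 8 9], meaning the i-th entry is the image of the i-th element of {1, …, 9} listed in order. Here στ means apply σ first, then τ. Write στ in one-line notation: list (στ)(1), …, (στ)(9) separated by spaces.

1 6 5 7 8 9 2 4 3

(στ)(x) = τ(σ(x)). Computing each image: τ(σ(1)) = τ(4) = 1, τ(σ(2)) = τ(3) = 6, τ(σ(3)) = τ(2) = 5, τ(σ(4)) = τ(7) = 7, τ(σ(5)) = τ(8) = 8, τ(σ(6)) = τ(9) = 9, τ(σ(7)) = τ(1) = 2, τ(σ(8)) = τ(5) = 4, τ(σ(9)) = τ(6) = 3.
Hence στ = [1 6 5 7 8 9 2 4 3].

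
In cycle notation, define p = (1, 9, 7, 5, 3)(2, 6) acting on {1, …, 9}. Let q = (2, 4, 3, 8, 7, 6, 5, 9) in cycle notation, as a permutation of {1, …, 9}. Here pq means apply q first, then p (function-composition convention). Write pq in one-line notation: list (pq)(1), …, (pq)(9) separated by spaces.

9 4 8 1 7 3 2 5 6

Chase each element through q then p: 1 → 1 → 9; 2 → 4 → 4; 3 → 8 → 8; 4 → 3 → 1; 5 → 9 → 7; 6 → 5 → 3; 7 → 6 → 2; 8 → 7 → 5; 9 → 2 → 6.
Collecting the images, pq = [9 4 8 1 7 3 2 5 6].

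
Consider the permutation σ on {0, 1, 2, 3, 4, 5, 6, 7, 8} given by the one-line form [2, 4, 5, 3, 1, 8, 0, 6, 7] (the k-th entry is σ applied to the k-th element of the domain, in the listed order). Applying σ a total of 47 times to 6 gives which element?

7

Tracing 6 → 0 → … returns to 6 after 6 steps, so 6 lies in a 6-cycle (0 2 5 8 7 6).
On a 6-cycle, σ^6 is the identity, so σ^47 = σ^5 there (47 ≡ 5 mod 6).
Stepping 5 places around the cycle: 6 → 0 → 2 → 5 → 8 → 7.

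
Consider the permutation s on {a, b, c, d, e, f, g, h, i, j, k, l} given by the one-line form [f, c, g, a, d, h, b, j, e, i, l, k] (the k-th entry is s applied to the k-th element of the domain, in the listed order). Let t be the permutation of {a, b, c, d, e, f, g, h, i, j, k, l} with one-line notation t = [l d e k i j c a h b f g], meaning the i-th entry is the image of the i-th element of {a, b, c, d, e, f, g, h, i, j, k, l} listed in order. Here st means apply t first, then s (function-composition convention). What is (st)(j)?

(st)(j) = s(t(j)). t(j) = b, then s(b) = c. So (st)(j) = c.

c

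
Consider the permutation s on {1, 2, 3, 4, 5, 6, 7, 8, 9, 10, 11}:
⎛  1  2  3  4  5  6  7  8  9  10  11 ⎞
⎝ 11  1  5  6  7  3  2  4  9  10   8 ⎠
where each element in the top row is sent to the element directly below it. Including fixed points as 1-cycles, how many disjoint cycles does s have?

The cycle decomposition is (1 11 8 4 6 3 5 7 2)(9)(10), which has 3 cycles (counting 1-cycles).

3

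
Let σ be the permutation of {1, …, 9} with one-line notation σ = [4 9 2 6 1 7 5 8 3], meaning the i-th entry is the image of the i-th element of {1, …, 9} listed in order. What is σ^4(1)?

Tracing 1 → 4 → … returns to 1 after 5 steps, so 1 lies in a 5-cycle (1 4 6 7 5).
Stepping 4 places around the cycle: 1 → 4 → 6 → 7 → 5.

5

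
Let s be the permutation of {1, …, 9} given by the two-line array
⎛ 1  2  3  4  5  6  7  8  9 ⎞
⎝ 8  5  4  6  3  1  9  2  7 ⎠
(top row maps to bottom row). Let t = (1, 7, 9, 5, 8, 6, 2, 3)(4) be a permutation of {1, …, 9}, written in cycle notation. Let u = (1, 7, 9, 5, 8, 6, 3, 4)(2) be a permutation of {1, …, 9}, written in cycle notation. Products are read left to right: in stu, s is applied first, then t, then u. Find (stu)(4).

2

(stu)(4) = u(t(s(4))). s(4) = 6, then t(6) = 2, then u(2) = 2, so the result is 2.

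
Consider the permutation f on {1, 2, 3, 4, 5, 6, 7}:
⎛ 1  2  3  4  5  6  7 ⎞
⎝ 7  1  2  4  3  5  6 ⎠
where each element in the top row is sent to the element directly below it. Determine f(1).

The entry below 1 in the array is 7, so f(1) = 7.

7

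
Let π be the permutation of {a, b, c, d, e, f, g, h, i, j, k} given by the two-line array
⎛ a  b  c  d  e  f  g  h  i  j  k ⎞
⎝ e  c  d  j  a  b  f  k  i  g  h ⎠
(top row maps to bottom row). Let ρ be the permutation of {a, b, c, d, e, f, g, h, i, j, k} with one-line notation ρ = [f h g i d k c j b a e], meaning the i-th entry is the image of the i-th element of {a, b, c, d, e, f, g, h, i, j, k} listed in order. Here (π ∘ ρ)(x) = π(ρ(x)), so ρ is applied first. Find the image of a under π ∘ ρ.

(π ∘ ρ)(a) = π(ρ(a)). ρ(a) = f, then π(f) = b. So (π ∘ ρ)(a) = b.

b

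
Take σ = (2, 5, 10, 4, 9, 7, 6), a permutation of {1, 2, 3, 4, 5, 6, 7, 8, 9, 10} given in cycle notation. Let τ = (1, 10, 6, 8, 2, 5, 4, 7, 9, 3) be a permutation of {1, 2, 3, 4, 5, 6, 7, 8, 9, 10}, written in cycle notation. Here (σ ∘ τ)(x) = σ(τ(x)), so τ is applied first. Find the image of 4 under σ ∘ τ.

6

(σ ∘ τ)(4) = σ(τ(4)). τ(4) = 7, then σ(7) = 6. So (σ ∘ τ)(4) = 6.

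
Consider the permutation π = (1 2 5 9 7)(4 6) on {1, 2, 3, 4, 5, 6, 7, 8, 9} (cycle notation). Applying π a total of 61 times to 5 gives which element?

9

5 lies in the 5-cycle (1 2 5 9 7).
Since the cycle has length 5, π^61 acts on it the same as π^1 (61 mod 5 = 1).
Advancing 1 step from 5: 5 → 9.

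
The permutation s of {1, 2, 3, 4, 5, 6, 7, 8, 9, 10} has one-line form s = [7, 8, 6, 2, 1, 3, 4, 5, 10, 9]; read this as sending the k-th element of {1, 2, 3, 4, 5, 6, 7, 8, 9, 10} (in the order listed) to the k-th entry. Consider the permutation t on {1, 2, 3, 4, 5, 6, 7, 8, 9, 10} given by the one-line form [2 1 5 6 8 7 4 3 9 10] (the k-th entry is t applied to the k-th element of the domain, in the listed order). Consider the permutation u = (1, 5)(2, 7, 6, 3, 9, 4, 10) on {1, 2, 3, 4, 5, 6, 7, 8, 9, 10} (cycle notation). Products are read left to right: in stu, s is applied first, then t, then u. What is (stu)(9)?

Apply the permutations in order: s(9) = 10, then t(10) = 10, then u(10) = 2. So (stu)(9) = 2.

2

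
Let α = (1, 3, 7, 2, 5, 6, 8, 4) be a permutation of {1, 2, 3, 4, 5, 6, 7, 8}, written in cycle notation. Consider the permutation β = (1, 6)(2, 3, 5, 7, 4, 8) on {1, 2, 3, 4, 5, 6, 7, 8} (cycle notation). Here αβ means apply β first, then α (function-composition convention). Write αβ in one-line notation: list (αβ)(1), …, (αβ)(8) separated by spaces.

(αβ)(x) = α(β(x)). Computing each image: α(β(1)) = α(6) = 8, α(β(2)) = α(3) = 7, α(β(3)) = α(5) = 6, α(β(4)) = α(8) = 4, α(β(5)) = α(7) = 2, α(β(6)) = α(1) = 3, α(β(7)) = α(4) = 1, α(β(8)) = α(2) = 5.
Hence αβ = [8 7 6 4 2 3 1 5].

8 7 6 4 2 3 1 5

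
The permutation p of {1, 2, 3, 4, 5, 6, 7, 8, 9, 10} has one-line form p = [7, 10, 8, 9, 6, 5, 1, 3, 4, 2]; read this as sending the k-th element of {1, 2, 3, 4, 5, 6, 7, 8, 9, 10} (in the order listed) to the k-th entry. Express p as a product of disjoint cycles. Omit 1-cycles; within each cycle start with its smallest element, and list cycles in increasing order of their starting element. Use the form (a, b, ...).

From 1: 1 → 7 → 1, closing the cycle (1, 7).
Continuing from each remaining unvisited element yields (1, 7)(2, 10)(3, 8)(4, 9)(5, 6).

(1, 7)(2, 10)(3, 8)(4, 9)(5, 6)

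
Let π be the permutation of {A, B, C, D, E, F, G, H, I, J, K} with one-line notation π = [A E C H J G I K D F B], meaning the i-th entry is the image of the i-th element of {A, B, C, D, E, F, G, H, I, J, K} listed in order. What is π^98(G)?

Tracing G → I → … returns to G after 9 steps, so G lies in a 9-cycle (B, E, J, F, G, I, D, H, K).
Since the cycle has length 9, π^98 acts on it the same as π^8 (98 mod 9 = 8).
Advancing 8 steps from G: G → I → D → H → K → B → E → J → F.

F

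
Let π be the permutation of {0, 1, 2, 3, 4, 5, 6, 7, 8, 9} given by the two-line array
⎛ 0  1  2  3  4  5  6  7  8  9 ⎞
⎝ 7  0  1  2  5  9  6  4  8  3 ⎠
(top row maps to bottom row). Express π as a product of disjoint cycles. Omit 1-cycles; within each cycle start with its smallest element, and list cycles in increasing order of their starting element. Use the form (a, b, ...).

(0, 7, 4, 5, 9, 3, 2, 1)

From 0: 0 → 7 → 4 → 5 → 9 → 3 → 2 → 1 → 0, closing the cycle (0, 7, 4, 5, 9, 3, 2, 1).
Repeating from the next unused element and collecting all non-trivial cycles gives (0, 7, 4, 5, 9, 3, 2, 1).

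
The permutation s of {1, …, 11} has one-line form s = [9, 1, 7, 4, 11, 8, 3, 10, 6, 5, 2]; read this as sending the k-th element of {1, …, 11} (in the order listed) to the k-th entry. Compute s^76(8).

Tracing 8 → 10 → … returns to 8 after 8 steps, so 8 lies in an 8-cycle (1, 9, 6, 8, 10, 5, 11, 2).
Since the cycle has length 8, s^76 acts on it the same as s^4 (76 mod 8 = 4).
Stepping 4 places around the cycle: 8 → 10 → 5 → 11 → 2.

2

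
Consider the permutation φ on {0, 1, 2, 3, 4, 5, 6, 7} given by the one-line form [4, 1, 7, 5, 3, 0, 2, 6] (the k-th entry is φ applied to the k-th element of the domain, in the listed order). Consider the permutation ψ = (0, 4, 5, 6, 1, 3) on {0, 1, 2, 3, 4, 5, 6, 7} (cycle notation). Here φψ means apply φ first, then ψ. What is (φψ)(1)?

(φψ)(1) = ψ(φ(1)). φ(1) = 1, then ψ(1) = 3. So (φψ)(1) = 3.

3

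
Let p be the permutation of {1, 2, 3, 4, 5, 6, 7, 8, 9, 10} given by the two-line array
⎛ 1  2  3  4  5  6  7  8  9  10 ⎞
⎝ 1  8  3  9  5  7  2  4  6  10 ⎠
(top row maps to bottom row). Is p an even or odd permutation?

odd

In disjoint-cycle form the cycle lengths are 6, 1, 1, 1, 1.
A cycle of length ℓ contributes ℓ−1 transpositions, so p is a product of 5 transpositions — odd.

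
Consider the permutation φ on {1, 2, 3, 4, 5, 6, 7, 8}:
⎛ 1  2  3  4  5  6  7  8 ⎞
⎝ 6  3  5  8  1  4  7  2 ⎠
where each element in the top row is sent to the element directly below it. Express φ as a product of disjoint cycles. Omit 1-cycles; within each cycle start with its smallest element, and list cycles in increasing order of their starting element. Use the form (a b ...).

(1 6 4 8 2 3 5)

Iterating φ from 1 gives 1 → 6 → 4 → 8 → 2 → 3 → 5 → 1; that is the 7-cycle (1 6 4 8 2 3 5).
Continuing from each remaining unvisited element yields (1 6 4 8 2 3 5).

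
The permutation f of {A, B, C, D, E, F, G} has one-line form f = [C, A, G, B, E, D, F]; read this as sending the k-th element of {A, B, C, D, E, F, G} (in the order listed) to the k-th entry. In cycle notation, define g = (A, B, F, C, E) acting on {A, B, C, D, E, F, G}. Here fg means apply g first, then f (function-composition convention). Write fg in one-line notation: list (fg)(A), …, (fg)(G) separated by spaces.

A D E B C G F

(fg)(x) = f(g(x)). Computing each image: f(g(A)) = f(B) = A, f(g(B)) = f(F) = D, f(g(C)) = f(E) = E, f(g(D)) = f(D) = B, f(g(E)) = f(A) = C, f(g(F)) = f(C) = G, f(g(G)) = f(G) = F.
Hence fg = [A D E B C G F].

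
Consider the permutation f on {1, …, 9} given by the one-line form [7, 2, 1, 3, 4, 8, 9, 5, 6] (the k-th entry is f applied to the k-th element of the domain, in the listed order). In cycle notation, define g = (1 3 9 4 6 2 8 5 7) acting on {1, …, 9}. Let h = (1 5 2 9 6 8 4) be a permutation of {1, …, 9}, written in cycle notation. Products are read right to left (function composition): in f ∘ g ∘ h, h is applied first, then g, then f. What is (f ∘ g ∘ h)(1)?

9

(f ∘ g ∘ h)(1) = f(g(h(1))). h(1) = 5, then g(5) = 7, then f(7) = 9, so the result is 9.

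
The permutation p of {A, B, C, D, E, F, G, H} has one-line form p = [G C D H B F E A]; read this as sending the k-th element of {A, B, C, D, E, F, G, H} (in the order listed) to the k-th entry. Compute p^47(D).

Tracing D → H → … returns to D after 7 steps, so D lies in a 7-cycle (A G E B C D H).
Powers repeat with period 7 on this cycle, and 47 mod 7 = 5, so p^47(D) = p^5(D).
Advancing 5 steps from D: D → H → A → G → E → B.

B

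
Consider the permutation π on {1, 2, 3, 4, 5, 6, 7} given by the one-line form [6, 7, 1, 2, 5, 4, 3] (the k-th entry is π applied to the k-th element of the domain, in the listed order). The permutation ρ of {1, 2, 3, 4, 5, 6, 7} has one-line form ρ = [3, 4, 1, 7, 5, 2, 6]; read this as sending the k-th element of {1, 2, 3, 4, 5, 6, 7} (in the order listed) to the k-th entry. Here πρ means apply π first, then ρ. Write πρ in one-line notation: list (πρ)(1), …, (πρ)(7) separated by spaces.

2 6 3 4 5 7 1

Chase each element through π then ρ: 1 → 6 → 2; 2 → 7 → 6; 3 → 1 → 3; 4 → 2 → 4; 5 → 5 → 5; 6 → 4 → 7; 7 → 3 → 1.
Collecting the images, πρ = [2 6 3 4 5 7 1].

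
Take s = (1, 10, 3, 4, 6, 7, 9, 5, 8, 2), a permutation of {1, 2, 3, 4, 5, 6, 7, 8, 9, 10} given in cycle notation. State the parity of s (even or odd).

odd

The cycle lengths are 10.
A cycle is odd iff its length is even; s has 1 even-length cycle, so sgn(s) = (−1)^1 and s is odd.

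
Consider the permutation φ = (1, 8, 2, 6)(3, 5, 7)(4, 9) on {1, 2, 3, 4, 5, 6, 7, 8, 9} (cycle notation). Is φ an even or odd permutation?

The cycle lengths are 4, 3, 2.
A cycle is odd iff its length is even; φ has 2 even-length cycles, so sgn(φ) = (−1)^2 and φ is even.

even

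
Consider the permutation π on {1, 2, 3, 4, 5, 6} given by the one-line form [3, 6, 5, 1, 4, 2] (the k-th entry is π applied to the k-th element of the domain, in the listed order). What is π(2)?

6

2 is element number 2 of the domain, and entry number 2 of the one-line form is 6, so π(2) = 6.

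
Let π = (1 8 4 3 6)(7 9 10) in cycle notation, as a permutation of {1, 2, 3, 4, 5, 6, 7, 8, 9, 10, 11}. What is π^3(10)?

10 lies in the 3-cycle (7 9 10).
On a 3-cycle, π^3 is the identity, so π^3 = π^0 there (3 ≡ 0 mod 3).
So π^3(10) = 10.

10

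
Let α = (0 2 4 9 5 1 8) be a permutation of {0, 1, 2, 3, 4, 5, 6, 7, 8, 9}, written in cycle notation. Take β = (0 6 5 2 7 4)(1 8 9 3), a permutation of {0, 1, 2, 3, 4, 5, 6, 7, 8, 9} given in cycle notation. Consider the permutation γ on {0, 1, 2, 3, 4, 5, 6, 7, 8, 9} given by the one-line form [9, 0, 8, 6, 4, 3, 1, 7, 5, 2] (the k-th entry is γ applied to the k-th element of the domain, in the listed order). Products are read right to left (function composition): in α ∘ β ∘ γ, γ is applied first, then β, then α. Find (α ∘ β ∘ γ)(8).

4

Apply the permutations in order: γ(8) = 5, then β(5) = 2, then α(2) = 4. So (α ∘ β ∘ γ)(8) = 4.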